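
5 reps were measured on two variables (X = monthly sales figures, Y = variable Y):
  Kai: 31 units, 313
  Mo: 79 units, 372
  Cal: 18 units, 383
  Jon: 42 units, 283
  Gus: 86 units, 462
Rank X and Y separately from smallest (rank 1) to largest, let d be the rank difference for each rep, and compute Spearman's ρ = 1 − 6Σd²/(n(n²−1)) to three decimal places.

0.300

Ranks of variable 1: 2, 4, 1, 3, 5
Ranks of variable 2: 2, 3, 4, 1, 5
d = r₁ − r₂: 0, 1, -3, 2, 0
d²: 0, 1, 9, 4, 0; Σd² = 14
ρ = 1 − 6·14/(5·24) = 1 − 84/120 = 0.300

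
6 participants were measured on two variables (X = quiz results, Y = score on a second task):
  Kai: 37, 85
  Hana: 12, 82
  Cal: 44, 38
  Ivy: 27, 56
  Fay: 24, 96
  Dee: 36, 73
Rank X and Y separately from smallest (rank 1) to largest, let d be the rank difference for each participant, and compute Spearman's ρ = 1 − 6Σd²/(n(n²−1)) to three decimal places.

-0.486

Ranks of variable 1: 5, 1, 6, 3, 2, 4
Ranks of variable 2: 5, 4, 1, 2, 6, 3
d = r₁ − r₂: 0, -3, 5, 1, -4, 1
d²: 0, 9, 25, 1, 16, 1; Σd² = 52
ρ = 1 − 6·52/(6·35) = 1 − 312/210 = -0.486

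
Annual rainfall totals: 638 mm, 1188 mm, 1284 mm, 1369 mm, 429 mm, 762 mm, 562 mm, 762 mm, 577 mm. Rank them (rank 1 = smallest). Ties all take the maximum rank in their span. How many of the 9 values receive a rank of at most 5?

4

Sorted (ascending): 429, 562, 577, 638, 762, 762, 1188, 1284, 1369
The 2 values of 762 occupy positions 5–6 → each gets rank 6.
Ranks ≤ 5: {1, 2, 3, 4} → 4 values.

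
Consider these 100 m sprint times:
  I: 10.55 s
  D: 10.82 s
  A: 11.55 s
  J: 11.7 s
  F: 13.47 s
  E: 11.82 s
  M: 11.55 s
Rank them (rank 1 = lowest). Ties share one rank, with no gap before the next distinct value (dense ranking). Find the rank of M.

3

Sorted (ascending): 10.55, 10.82, 11.55, 11.55, 11.7, 11.82, 13.47
The 2 values of 11.55 share dense rank 3.
Remaining distinct values take the next consecutive integers.
M has value 11.55 s → rank 3.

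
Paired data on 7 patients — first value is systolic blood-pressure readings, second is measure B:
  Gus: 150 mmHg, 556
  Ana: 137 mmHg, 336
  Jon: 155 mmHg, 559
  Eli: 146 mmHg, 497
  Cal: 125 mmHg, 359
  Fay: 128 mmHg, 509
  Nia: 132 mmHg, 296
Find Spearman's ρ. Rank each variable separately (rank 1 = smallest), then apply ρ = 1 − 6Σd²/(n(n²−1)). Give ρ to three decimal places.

Ranks of variable 1: 6, 4, 7, 5, 1, 2, 3
Ranks of variable 2: 6, 2, 7, 4, 3, 5, 1
d = r₁ − r₂: 0, 2, 0, 1, -2, -3, 2
d²: 0, 4, 0, 1, 4, 9, 4; Σd² = 22
ρ = 1 − 6·22/(7·48) = 1 − 132/336 = 0.607

0.607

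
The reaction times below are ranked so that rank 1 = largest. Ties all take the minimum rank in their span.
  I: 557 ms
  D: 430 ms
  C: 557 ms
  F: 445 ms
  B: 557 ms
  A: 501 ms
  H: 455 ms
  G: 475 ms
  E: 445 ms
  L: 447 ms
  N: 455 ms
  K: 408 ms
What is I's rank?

1

Sorted (descending): 557, 557, 557, 501, 475, 455, 455, 447, 445, 445, 430, 408
The 3 values of 557 occupy positions 1–3 → each gets rank 1.
The 2 values of 455 occupy positions 6–7 → each gets rank 6.
The 2 values of 445 occupy positions 9–10 → each gets rank 9.
I has value 557 ms → rank 1.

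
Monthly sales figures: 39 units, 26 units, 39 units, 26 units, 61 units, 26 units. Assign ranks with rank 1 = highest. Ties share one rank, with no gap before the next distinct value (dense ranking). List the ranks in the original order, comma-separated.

2, 3, 2, 3, 1, 3

Sorted (descending): 61, 39, 39, 26, 26, 26
The 2 values of 39 share dense rank 2.
The 3 values of 26 share dense rank 3.
Remaining distinct values take the next consecutive integers.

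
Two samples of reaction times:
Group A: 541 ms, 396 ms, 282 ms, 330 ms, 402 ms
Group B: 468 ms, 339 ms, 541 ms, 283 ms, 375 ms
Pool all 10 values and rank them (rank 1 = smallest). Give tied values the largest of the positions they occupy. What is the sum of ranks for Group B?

Sorted (ascending): 282, 283, 330, 339, 375, 396, 402, 468, 541, 541
The 2 values of 541 occupy positions 9–10 → each gets rank 10.
Group B values → pooled ranks: 468→8, 339→4, 541→10, 283→2, 375→5
Rank sum = 8 + 4 + 10 + 2 + 5 = 29

29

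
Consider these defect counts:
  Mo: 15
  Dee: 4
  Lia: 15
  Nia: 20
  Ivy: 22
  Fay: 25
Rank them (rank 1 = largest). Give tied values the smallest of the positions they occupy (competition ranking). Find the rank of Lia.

4

Sorted (descending): 25, 22, 20, 15, 15, 4
The 2 values of 15 occupy positions 4–5 → each gets rank 4.
Lia has value 15 → rank 4.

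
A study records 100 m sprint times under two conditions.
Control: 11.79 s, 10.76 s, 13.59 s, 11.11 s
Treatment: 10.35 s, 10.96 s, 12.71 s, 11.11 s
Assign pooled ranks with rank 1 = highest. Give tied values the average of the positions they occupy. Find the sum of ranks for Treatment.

20.5

Sorted (descending): 13.59, 12.71, 11.79, 11.11, 11.11, 10.96, 10.76, 10.35
The 2 values of 11.11 occupy positions 4–5 → average rank (4+5)/2 = 4.5.
Treatment values → pooled ranks: 10.35→8, 10.96→6, 12.71→2, 11.11→4.5
Rank sum = 8 + 6 + 2 + 4.5 = 20.5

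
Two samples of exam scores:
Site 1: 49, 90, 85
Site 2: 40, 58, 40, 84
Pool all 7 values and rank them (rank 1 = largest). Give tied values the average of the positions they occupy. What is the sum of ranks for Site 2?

Sorted (descending): 90, 85, 84, 58, 49, 40, 40
The 2 values of 40 occupy positions 6–7 → average rank (6+7)/2 = 6.5.
Site 2 values → pooled ranks: 40→6.5, 58→4, 40→6.5, 84→3
Rank sum = 6.5 + 4 + 6.5 + 3 = 20

20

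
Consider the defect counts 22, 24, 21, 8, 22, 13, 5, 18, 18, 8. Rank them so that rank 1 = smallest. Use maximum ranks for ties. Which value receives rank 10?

24

Sorted (ascending): 5, 8, 8, 13, 18, 18, 21, 22, 22, 24
The 2 values of 8 occupy positions 2–3 → each gets rank 3.
The 2 values of 18 occupy positions 5–6 → each gets rank 6.
The 2 values of 22 occupy positions 8–9 → each gets rank 9.
Rank 10 → value 24.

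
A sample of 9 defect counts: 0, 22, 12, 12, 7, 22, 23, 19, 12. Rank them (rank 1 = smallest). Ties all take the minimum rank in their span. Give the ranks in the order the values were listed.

1, 7, 3, 3, 2, 7, 9, 6, 3

Sorted (ascending): 0, 7, 12, 12, 12, 19, 22, 22, 23
The 3 values of 12 occupy positions 3–5 → each gets rank 3.
The 2 values of 22 occupy positions 7–8 → each gets rank 7.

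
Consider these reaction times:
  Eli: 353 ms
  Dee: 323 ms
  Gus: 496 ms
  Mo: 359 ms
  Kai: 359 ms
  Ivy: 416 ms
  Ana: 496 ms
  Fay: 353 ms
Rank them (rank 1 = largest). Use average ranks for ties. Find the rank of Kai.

Sorted (descending): 496, 496, 416, 359, 359, 353, 353, 323
The 2 values of 496 occupy positions 1–2 → average rank (1+2)/2 = 1.5.
The 2 values of 359 occupy positions 4–5 → average rank (4+5)/2 = 4.5.
The 2 values of 353 occupy positions 6–7 → average rank (6+7)/2 = 6.5.
Kai has value 359 ms → rank 4.5.

4.5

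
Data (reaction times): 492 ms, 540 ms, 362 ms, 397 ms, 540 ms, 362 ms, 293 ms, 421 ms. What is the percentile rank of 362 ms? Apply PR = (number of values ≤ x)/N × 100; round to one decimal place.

37.5

N = 8.
Strictly below 362: 1. Equal to 362: 2.
PR = 3/8 × 100 = 37.5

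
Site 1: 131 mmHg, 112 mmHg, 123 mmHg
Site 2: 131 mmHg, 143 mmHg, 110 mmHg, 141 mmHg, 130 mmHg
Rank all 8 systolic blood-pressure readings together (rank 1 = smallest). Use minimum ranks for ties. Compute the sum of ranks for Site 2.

25

Sorted (ascending): 110, 112, 123, 130, 131, 131, 141, 143
The 2 values of 131 occupy positions 5–6 → each gets rank 5.
Site 2 values → pooled ranks: 131→5, 143→8, 110→1, 141→7, 130→4
Rank sum = 5 + 8 + 1 + 7 + 4 = 25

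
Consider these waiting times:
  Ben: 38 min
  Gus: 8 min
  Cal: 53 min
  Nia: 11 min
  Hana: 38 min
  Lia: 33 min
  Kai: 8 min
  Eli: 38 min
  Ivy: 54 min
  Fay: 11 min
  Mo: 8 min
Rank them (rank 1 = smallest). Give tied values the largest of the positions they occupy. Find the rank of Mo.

3

Sorted (ascending): 8, 8, 8, 11, 11, 33, 38, 38, 38, 53, 54
The 3 values of 8 occupy positions 1–3 → each gets rank 3.
The 2 values of 11 occupy positions 4–5 → each gets rank 5.
The 3 values of 38 occupy positions 7–9 → each gets rank 9.
Mo has value 8 min → rank 3.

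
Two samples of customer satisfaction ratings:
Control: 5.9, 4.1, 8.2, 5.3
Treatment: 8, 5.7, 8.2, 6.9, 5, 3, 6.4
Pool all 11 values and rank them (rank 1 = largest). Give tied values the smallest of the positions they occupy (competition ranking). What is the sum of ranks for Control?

Sorted (descending): 8.2, 8.2, 8, 6.9, 6.4, 5.9, 5.7, 5.3, 5, 4.1, 3
The 2 values of 8.2 occupy positions 1–2 → each gets rank 1.
Control values → pooled ranks: 5.9→6, 4.1→10, 8.2→1, 5.3→8
Rank sum = 6 + 10 + 1 + 8 = 25

25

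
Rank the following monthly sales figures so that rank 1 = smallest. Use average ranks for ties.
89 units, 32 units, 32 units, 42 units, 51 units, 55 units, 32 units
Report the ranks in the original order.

Sorted (ascending): 32, 32, 32, 42, 51, 55, 89
The 3 values of 32 occupy positions 1–3 → average rank 2.

7, 2, 2, 4, 5, 6, 2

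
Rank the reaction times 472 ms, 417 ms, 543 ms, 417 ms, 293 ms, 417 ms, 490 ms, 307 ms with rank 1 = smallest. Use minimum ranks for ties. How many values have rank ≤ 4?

5

Sorted (ascending): 293, 307, 417, 417, 417, 472, 490, 543
The 3 values of 417 occupy positions 3–5 → each gets rank 3.
Ranks ≤ 4: {1, 2, 3, 3, 3} → 5 values.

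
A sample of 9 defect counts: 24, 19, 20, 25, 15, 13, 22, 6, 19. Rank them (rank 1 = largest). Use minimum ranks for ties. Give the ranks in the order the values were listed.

2, 5, 4, 1, 7, 8, 3, 9, 5

Sorted (descending): 25, 24, 22, 20, 19, 19, 15, 13, 6
The 2 values of 19 occupy positions 5–6 → each gets rank 5.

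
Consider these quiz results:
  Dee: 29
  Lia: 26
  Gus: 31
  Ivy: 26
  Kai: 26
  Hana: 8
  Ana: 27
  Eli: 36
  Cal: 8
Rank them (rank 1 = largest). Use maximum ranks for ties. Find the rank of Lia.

7

Sorted (descending): 36, 31, 29, 27, 26, 26, 26, 8, 8
The 3 values of 26 occupy positions 5–7 → each gets rank 7.
The 2 values of 8 occupy positions 8–9 → each gets rank 9.
Lia has value 26 → rank 7.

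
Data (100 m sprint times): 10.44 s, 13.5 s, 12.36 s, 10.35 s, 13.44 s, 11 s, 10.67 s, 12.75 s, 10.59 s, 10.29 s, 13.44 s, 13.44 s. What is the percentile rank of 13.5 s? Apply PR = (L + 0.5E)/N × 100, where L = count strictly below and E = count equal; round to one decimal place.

N = 12.
Strictly below 13.5: 11. Equal to 13.5: 1.
PR = (11 + 0.5·1)/12 × 100 = 95.8

95.8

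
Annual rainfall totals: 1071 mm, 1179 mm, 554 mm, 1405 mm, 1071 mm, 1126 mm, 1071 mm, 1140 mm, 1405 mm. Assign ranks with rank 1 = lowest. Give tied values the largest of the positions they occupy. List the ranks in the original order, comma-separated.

4, 7, 1, 9, 4, 5, 4, 6, 9

Sorted (ascending): 554, 1071, 1071, 1071, 1126, 1140, 1179, 1405, 1405
The 3 values of 1071 occupy positions 2–4 → each gets rank 4.
The 2 values of 1405 occupy positions 8–9 → each gets rank 9.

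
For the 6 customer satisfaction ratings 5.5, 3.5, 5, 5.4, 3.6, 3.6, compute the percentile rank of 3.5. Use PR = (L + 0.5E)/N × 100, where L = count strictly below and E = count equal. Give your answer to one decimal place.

8.3

N = 6.
Strictly below 3.5: 0. Equal to 3.5: 1.
PR = (0 + 0.5·1)/6 × 100 = 8.3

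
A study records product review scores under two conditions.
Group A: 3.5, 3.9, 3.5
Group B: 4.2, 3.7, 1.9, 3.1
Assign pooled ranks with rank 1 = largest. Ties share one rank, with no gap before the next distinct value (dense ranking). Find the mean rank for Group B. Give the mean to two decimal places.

Sorted (descending): 4.2, 3.9, 3.7, 3.5, 3.5, 3.1, 1.9
The 2 values of 3.5 share dense rank 4.
Remaining distinct values take the next consecutive integers.
Group B values → pooled ranks: 4.2→1, 3.7→3, 1.9→6, 3.1→5
Mean rank = (1 + 3 + 6 + 5) / 4 = 3.75

3.75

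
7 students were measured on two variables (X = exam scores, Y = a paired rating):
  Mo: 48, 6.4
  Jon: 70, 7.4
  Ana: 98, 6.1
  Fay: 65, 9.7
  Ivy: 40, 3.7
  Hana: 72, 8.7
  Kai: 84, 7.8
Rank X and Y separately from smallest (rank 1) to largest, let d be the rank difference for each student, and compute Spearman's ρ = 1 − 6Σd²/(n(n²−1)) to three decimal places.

Ranks of variable 1: 2, 4, 7, 3, 1, 5, 6
Ranks of variable 2: 3, 4, 2, 7, 1, 6, 5
d = r₁ − r₂: -1, 0, 5, -4, 0, -1, 1
d²: 1, 0, 25, 16, 0, 1, 1; Σd² = 44
ρ = 1 − 6·44/(7·48) = 1 − 264/336 = 0.214

0.214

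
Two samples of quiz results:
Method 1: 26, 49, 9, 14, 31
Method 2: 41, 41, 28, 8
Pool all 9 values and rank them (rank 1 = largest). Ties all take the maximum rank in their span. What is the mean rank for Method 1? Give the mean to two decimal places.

5.20

Sorted (descending): 49, 41, 41, 31, 28, 26, 14, 9, 8
The 2 values of 41 occupy positions 2–3 → each gets rank 3.
Method 1 values → pooled ranks: 26→6, 49→1, 9→8, 14→7, 31→4
Mean rank = (6 + 1 + 8 + 7 + 4) / 5 = 5.20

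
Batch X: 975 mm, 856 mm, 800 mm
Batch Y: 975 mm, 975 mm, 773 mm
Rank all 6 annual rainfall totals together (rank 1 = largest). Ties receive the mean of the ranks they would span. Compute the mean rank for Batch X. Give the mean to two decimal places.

3.67

Sorted (descending): 975, 975, 975, 856, 800, 773
The 3 values of 975 occupy positions 1–3 → average rank 2.
Batch X values → pooled ranks: 975→2, 856→4, 800→5
Mean rank = (2 + 4 + 5) / 3 = 3.67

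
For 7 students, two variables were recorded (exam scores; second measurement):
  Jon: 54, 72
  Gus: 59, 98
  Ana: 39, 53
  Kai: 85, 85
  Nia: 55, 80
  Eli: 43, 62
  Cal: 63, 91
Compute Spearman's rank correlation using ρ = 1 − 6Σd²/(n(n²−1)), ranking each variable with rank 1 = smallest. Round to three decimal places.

0.857

Ranks of variable 1: 3, 5, 1, 7, 4, 2, 6
Ranks of variable 2: 3, 7, 1, 5, 4, 2, 6
d = r₁ − r₂: 0, -2, 0, 2, 0, 0, 0
d²: 0, 4, 0, 4, 0, 0, 0; Σd² = 8
ρ = 1 − 6·8/(7·48) = 1 − 48/336 = 0.857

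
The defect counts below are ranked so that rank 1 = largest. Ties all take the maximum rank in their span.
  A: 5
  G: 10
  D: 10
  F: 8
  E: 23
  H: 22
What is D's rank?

Sorted (descending): 23, 22, 10, 10, 8, 5
The 2 values of 10 occupy positions 3–4 → each gets rank 4.
D has value 10 → rank 4.

4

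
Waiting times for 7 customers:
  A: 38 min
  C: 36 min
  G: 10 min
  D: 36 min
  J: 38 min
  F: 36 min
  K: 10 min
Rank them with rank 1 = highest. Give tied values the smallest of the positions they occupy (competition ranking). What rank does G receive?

6

Sorted (descending): 38, 38, 36, 36, 36, 10, 10
The 2 values of 38 occupy positions 1–2 → each gets rank 1.
The 3 values of 36 occupy positions 3–5 → each gets rank 3.
The 2 values of 10 occupy positions 6–7 → each gets rank 6.
G has value 10 min → rank 6.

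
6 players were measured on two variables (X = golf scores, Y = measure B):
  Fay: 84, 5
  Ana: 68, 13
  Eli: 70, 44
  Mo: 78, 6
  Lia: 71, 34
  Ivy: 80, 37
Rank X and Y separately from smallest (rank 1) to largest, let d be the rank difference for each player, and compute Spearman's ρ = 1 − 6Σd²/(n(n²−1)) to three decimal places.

-0.429

Ranks of variable 1: 6, 1, 2, 4, 3, 5
Ranks of variable 2: 1, 3, 6, 2, 4, 5
d = r₁ − r₂: 5, -2, -4, 2, -1, 0
d²: 25, 4, 16, 4, 1, 0; Σd² = 50
ρ = 1 − 6·50/(6·35) = 1 − 300/210 = -0.429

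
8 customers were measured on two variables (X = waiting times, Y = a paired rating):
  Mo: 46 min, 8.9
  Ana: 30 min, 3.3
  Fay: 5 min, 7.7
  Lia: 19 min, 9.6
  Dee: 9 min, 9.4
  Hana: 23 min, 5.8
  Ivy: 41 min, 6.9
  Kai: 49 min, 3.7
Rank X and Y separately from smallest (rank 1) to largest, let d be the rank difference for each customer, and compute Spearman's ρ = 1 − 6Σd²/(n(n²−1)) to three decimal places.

-0.476

Ranks of variable 1: 7, 5, 1, 3, 2, 4, 6, 8
Ranks of variable 2: 6, 1, 5, 8, 7, 3, 4, 2
d = r₁ − r₂: 1, 4, -4, -5, -5, 1, 2, 6
d²: 1, 16, 16, 25, 25, 1, 4, 36; Σd² = 124
ρ = 1 − 6·124/(8·63) = 1 − 744/504 = -0.476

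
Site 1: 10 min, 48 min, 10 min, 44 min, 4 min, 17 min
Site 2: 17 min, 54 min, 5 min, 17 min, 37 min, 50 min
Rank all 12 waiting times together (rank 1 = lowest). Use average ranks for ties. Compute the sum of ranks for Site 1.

Sorted (ascending): 4, 5, 10, 10, 17, 17, 17, 37, 44, 48, 50, 54
The 2 values of 10 occupy positions 3–4 → average rank (3+4)/2 = 3.5.
The 3 values of 17 occupy positions 5–7 → average rank 6.
Site 1 values → pooled ranks: 10→3.5, 48→10, 10→3.5, 44→9, 4→1, 17→6
Rank sum = 3.5 + 10 + 3.5 + 9 + 1 + 6 = 33

33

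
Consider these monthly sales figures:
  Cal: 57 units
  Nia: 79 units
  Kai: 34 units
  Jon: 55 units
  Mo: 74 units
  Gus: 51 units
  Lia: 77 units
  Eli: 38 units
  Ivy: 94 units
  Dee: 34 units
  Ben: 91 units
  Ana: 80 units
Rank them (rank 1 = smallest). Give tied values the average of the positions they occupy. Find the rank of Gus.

4

Sorted (ascending): 34, 34, 38, 51, 55, 57, 74, 77, 79, 80, 91, 94
The 2 values of 34 occupy positions 1–2 → average rank (1+2)/2 = 1.5.
Gus has value 51 units → rank 4.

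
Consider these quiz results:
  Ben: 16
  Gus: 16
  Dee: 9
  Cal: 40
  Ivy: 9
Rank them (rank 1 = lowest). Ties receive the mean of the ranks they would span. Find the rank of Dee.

1.5

Sorted (ascending): 9, 9, 16, 16, 40
The 2 values of 9 occupy positions 1–2 → average rank (1+2)/2 = 1.5.
The 2 values of 16 occupy positions 3–4 → average rank (3+4)/2 = 3.5.
Dee has value 9 → rank 1.5.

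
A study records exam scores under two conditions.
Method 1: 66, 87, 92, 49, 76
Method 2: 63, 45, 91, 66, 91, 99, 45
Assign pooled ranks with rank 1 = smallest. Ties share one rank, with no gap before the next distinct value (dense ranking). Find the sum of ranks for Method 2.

32

Sorted (ascending): 45, 45, 49, 63, 66, 66, 76, 87, 91, 91, 92, 99
The 2 values of 45 share dense rank 1.
The 2 values of 66 share dense rank 4.
The 2 values of 91 share dense rank 7.
Remaining distinct values take the next consecutive integers.
Method 2 values → pooled ranks: 63→3, 45→1, 91→7, 66→4, 91→7, 99→9, 45→1
Rank sum = 3 + 1 + 7 + 4 + 7 + 9 + 1 = 32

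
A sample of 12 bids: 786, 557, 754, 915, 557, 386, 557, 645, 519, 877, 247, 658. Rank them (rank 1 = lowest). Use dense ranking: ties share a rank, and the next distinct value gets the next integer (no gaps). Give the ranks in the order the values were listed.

8, 4, 7, 10, 4, 2, 4, 5, 3, 9, 1, 6

Sorted (ascending): 247, 386, 519, 557, 557, 557, 645, 658, 754, 786, 877, 915
The 3 values of 557 share dense rank 4.
Remaining distinct values take the next consecutive integers.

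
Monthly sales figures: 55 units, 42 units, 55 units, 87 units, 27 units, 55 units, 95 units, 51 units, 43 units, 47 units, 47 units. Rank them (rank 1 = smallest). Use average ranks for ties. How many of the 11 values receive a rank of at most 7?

6

Sorted (ascending): 27, 42, 43, 47, 47, 51, 55, 55, 55, 87, 95
The 2 values of 47 occupy positions 4–5 → average rank (4+5)/2 = 4.5.
The 3 values of 55 occupy positions 7–9 → average rank 8.
Ranks ≤ 7: {1, 2, 3, 4.5, 4.5, 6} → 6 values.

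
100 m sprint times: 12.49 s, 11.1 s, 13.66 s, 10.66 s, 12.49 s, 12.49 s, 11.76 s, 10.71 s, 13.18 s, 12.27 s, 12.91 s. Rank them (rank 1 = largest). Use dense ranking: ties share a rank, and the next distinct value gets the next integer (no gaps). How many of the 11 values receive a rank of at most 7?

Sorted (descending): 13.66, 13.18, 12.91, 12.49, 12.49, 12.49, 12.27, 11.76, 11.1, 10.71, 10.66
The 3 values of 12.49 share dense rank 4.
Remaining distinct values take the next consecutive integers.
Ranks ≤ 7: {1, 2, 3, 4, 4, 4, 5, 6, 7} → 9 values.

9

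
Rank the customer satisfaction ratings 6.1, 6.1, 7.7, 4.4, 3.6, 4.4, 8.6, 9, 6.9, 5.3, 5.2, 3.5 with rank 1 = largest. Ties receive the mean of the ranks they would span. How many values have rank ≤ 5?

4

Sorted (descending): 9, 8.6, 7.7, 6.9, 6.1, 6.1, 5.3, 5.2, 4.4, 4.4, 3.6, 3.5
The 2 values of 6.1 occupy positions 5–6 → average rank (5+6)/2 = 5.5.
The 2 values of 4.4 occupy positions 9–10 → average rank (9+10)/2 = 9.5.
Ranks ≤ 5: {1, 2, 3, 4} → 4 values.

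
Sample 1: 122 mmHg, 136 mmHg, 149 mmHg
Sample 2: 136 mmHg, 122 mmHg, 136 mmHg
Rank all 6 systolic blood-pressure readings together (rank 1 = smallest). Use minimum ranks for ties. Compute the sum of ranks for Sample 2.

7

Sorted (ascending): 122, 122, 136, 136, 136, 149
The 2 values of 122 occupy positions 1–2 → each gets rank 1.
The 3 values of 136 occupy positions 3–5 → each gets rank 3.
Sample 2 values → pooled ranks: 136→3, 122→1, 136→3
Rank sum = 3 + 1 + 3 = 7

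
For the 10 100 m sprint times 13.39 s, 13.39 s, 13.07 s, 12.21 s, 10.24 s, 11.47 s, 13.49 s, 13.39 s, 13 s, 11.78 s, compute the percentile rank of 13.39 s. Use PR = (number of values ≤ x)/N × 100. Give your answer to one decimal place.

N = 10.
Strictly below 13.39: 6. Equal to 13.39: 3.
PR = 9/10 × 100 = 90.0

90.0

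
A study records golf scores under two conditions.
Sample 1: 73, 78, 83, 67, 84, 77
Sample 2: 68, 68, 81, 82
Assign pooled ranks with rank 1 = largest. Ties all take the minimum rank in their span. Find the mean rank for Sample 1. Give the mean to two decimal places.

Sorted (descending): 84, 83, 82, 81, 78, 77, 73, 68, 68, 67
The 2 values of 68 occupy positions 8–9 → each gets rank 8.
Sample 1 values → pooled ranks: 73→7, 78→5, 83→2, 67→10, 84→1, 77→6
Mean rank = (7 + 5 + 2 + 10 + 1 + 6) / 6 = 5.17

5.17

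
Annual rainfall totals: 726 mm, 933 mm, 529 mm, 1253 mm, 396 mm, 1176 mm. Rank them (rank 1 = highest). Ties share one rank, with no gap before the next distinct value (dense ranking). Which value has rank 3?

Sorted (descending): 1253, 1176, 933, 726, 529, 396
No ties — each value takes its position as its rank.
Rank 3 → value 933.

933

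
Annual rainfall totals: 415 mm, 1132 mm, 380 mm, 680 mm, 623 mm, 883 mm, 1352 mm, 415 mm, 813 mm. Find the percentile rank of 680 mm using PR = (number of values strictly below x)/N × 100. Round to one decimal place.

N = 9.
Strictly below 680: 4. Equal to 680: 1.
PR = 4/9 × 100 = 44.4

44.4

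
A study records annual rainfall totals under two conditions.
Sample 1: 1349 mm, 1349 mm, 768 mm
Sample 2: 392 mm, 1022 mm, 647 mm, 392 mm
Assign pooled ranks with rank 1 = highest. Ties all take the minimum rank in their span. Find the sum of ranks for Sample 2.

Sorted (descending): 1349, 1349, 1022, 768, 647, 392, 392
The 2 values of 1349 occupy positions 1–2 → each gets rank 1.
The 2 values of 392 occupy positions 6–7 → each gets rank 6.
Sample 2 values → pooled ranks: 392→6, 1022→3, 647→5, 392→6
Rank sum = 6 + 3 + 5 + 6 = 20

20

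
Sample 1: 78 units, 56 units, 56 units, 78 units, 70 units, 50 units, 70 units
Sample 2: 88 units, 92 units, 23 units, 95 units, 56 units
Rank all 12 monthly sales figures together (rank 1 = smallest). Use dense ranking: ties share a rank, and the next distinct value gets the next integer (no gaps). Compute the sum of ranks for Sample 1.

Sorted (ascending): 23, 50, 56, 56, 56, 70, 70, 78, 78, 88, 92, 95
The 3 values of 56 share dense rank 3.
The 2 values of 70 share dense rank 4.
The 2 values of 78 share dense rank 5.
Remaining distinct values take the next consecutive integers.
Sample 1 values → pooled ranks: 78→5, 56→3, 56→3, 78→5, 70→4, 50→2, 70→4
Rank sum = 5 + 3 + 3 + 5 + 4 + 2 + 4 = 26

26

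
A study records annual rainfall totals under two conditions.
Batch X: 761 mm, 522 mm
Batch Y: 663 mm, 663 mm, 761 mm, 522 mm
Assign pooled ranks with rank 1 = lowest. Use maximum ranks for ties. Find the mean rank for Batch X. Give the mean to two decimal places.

Sorted (ascending): 522, 522, 663, 663, 761, 761
The 2 values of 522 occupy positions 1–2 → each gets rank 2.
The 2 values of 663 occupy positions 3–4 → each gets rank 4.
The 2 values of 761 occupy positions 5–6 → each gets rank 6.
Batch X values → pooled ranks: 761→6, 522→2
Mean rank = (6 + 2) / 2 = 4.00

4.00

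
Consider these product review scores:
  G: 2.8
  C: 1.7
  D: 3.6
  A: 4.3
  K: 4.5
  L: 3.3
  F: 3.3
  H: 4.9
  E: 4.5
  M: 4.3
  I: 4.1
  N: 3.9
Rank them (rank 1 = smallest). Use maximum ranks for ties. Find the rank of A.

9

Sorted (ascending): 1.7, 2.8, 3.3, 3.3, 3.6, 3.9, 4.1, 4.3, 4.3, 4.5, 4.5, 4.9
The 2 values of 3.3 occupy positions 3–4 → each gets rank 4.
The 2 values of 4.3 occupy positions 8–9 → each gets rank 9.
The 2 values of 4.5 occupy positions 10–11 → each gets rank 11.
A has value 4.3 → rank 9.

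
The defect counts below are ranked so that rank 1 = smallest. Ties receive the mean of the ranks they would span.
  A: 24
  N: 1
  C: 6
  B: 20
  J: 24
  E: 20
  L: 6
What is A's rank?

6.5

Sorted (ascending): 1, 6, 6, 20, 20, 24, 24
The 2 values of 6 occupy positions 2–3 → average rank (2+3)/2 = 2.5.
The 2 values of 20 occupy positions 4–5 → average rank (4+5)/2 = 4.5.
The 2 values of 24 occupy positions 6–7 → average rank (6+7)/2 = 6.5.
A has value 24 → rank 6.5.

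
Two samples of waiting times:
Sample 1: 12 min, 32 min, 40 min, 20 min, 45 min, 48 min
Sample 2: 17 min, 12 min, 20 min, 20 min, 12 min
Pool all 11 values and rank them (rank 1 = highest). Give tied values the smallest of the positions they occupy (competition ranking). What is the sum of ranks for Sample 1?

24

Sorted (descending): 48, 45, 40, 32, 20, 20, 20, 17, 12, 12, 12
The 3 values of 20 occupy positions 5–7 → each gets rank 5.
The 3 values of 12 occupy positions 9–11 → each gets rank 9.
Sample 1 values → pooled ranks: 12→9, 32→4, 40→3, 20→5, 45→2, 48→1
Rank sum = 9 + 4 + 3 + 5 + 2 + 1 = 24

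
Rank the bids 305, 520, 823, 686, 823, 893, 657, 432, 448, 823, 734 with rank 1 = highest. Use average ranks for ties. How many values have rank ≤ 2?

1

Sorted (descending): 893, 823, 823, 823, 734, 686, 657, 520, 448, 432, 305
The 3 values of 823 occupy positions 2–4 → average rank 3.
Ranks ≤ 2: {1} → 1 value.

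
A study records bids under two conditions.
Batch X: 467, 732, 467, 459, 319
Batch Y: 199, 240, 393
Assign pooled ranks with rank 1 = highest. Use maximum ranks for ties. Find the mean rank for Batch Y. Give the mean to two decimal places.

6.67

Sorted (descending): 732, 467, 467, 459, 393, 319, 240, 199
The 2 values of 467 occupy positions 2–3 → each gets rank 3.
Batch Y values → pooled ranks: 199→8, 240→7, 393→5
Mean rank = (8 + 7 + 5) / 3 = 6.67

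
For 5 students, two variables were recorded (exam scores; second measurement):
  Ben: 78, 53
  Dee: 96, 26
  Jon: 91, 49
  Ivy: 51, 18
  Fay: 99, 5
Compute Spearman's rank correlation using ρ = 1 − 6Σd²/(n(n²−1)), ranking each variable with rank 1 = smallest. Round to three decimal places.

Ranks of variable 1: 2, 4, 3, 1, 5
Ranks of variable 2: 5, 3, 4, 2, 1
d = r₁ − r₂: -3, 1, -1, -1, 4
d²: 9, 1, 1, 1, 16; Σd² = 28
ρ = 1 − 6·28/(5·24) = 1 − 168/120 = -0.400

-0.400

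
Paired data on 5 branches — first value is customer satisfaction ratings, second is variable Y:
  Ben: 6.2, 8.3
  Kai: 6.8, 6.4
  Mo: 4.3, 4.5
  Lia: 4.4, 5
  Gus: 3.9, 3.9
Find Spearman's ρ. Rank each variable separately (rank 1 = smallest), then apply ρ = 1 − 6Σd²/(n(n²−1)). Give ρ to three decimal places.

0.900

Ranks of variable 1: 4, 5, 2, 3, 1
Ranks of variable 2: 5, 4, 2, 3, 1
d = r₁ − r₂: -1, 1, 0, 0, 0
d²: 1, 1, 0, 0, 0; Σd² = 2
ρ = 1 − 6·2/(5·24) = 1 − 12/120 = 0.900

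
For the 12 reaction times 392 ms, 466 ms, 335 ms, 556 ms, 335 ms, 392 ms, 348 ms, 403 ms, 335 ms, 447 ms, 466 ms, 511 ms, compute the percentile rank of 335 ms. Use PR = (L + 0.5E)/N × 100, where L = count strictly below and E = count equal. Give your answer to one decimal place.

12.5

N = 12.
Strictly below 335: 0. Equal to 335: 3.
PR = (0 + 0.5·3)/12 × 100 = 12.5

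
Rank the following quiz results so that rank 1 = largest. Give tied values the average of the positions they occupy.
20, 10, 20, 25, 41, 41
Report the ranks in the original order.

Sorted (descending): 41, 41, 25, 20, 20, 10
The 2 values of 41 occupy positions 1–2 → average rank (1+2)/2 = 1.5.
The 2 values of 20 occupy positions 4–5 → average rank (4+5)/2 = 4.5.

4.5, 6, 4.5, 3, 1.5, 1.5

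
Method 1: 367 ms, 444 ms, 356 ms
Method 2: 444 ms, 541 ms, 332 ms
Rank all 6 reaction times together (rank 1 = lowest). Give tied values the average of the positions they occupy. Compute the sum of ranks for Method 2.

Sorted (ascending): 332, 356, 367, 444, 444, 541
The 2 values of 444 occupy positions 4–5 → average rank (4+5)/2 = 4.5.
Method 2 values → pooled ranks: 444→4.5, 541→6, 332→1
Rank sum = 4.5 + 6 + 1 = 11.5

11.5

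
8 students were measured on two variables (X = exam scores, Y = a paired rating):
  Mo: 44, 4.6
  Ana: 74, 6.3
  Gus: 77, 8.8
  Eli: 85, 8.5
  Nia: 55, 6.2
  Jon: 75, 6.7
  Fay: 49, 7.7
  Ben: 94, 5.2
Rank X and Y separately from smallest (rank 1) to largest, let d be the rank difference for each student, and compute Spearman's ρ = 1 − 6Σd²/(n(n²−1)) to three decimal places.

Ranks of variable 1: 1, 4, 6, 7, 3, 5, 2, 8
Ranks of variable 2: 1, 4, 8, 7, 3, 5, 6, 2
d = r₁ − r₂: 0, 0, -2, 0, 0, 0, -4, 6
d²: 0, 0, 4, 0, 0, 0, 16, 36; Σd² = 56
ρ = 1 − 6·56/(8·63) = 1 − 336/504 = 0.333

0.333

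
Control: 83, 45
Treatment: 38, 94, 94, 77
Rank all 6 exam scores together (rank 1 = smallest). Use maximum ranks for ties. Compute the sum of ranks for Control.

6

Sorted (ascending): 38, 45, 77, 83, 94, 94
The 2 values of 94 occupy positions 5–6 → each gets rank 6.
Control values → pooled ranks: 83→4, 45→2
Rank sum = 4 + 2 = 6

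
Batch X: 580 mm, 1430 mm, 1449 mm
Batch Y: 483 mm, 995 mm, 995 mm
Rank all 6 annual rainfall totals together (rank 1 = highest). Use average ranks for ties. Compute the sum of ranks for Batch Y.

13

Sorted (descending): 1449, 1430, 995, 995, 580, 483
The 2 values of 995 occupy positions 3–4 → average rank (3+4)/2 = 3.5.
Batch Y values → pooled ranks: 483→6, 995→3.5, 995→3.5
Rank sum = 6 + 3.5 + 3.5 = 13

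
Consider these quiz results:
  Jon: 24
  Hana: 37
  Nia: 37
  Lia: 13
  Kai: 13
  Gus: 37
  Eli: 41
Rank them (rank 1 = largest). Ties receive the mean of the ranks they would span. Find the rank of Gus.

Sorted (descending): 41, 37, 37, 37, 24, 13, 13
The 3 values of 37 occupy positions 2–4 → average rank 3.
The 2 values of 13 occupy positions 6–7 → average rank (6+7)/2 = 6.5.
Gus has value 37 → rank 3.

3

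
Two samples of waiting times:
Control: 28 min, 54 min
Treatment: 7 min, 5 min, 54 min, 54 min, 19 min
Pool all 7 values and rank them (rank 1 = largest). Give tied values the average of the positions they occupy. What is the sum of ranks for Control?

Sorted (descending): 54, 54, 54, 28, 19, 7, 5
The 3 values of 54 occupy positions 1–3 → average rank 2.
Control values → pooled ranks: 28→4, 54→2
Rank sum = 4 + 2 = 6

6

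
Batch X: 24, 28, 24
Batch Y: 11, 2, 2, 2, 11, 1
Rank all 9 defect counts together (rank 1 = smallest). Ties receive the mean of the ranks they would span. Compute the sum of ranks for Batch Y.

Sorted (ascending): 1, 2, 2, 2, 11, 11, 24, 24, 28
The 3 values of 2 occupy positions 2–4 → average rank 3.
The 2 values of 11 occupy positions 5–6 → average rank (5+6)/2 = 5.5.
The 2 values of 24 occupy positions 7–8 → average rank (7+8)/2 = 7.5.
Batch Y values → pooled ranks: 11→5.5, 2→3, 2→3, 2→3, 11→5.5, 1→1
Rank sum = 5.5 + 3 + 3 + 3 + 5.5 + 1 = 21

21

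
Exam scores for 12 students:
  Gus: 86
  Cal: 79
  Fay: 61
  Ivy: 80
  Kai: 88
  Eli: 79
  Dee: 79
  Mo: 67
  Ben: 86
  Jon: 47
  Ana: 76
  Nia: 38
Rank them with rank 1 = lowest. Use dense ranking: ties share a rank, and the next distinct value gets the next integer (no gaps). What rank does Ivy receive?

Sorted (ascending): 38, 47, 61, 67, 76, 79, 79, 79, 80, 86, 86, 88
The 3 values of 79 share dense rank 6.
The 2 values of 86 share dense rank 8.
Remaining distinct values take the next consecutive integers.
Ivy has value 80 → rank 7.

7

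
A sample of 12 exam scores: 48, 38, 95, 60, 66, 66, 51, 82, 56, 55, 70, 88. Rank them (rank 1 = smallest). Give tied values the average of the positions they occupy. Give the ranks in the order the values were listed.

2, 1, 12, 6, 7.5, 7.5, 3, 10, 5, 4, 9, 11

Sorted (ascending): 38, 48, 51, 55, 56, 60, 66, 66, 70, 82, 88, 95
The 2 values of 66 occupy positions 7–8 → average rank (7+8)/2 = 7.5.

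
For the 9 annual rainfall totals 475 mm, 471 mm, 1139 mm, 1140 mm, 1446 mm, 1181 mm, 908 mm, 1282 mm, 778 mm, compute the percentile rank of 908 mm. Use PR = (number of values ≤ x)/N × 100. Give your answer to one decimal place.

44.4

N = 9.
Strictly below 908: 3. Equal to 908: 1.
PR = 4/9 × 100 = 44.4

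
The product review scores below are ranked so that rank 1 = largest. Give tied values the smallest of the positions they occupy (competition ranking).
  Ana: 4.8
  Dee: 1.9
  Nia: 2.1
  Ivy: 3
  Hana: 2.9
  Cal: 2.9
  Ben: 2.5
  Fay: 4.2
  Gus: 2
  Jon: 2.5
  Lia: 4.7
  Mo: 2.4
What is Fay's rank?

Sorted (descending): 4.8, 4.7, 4.2, 3, 2.9, 2.9, 2.5, 2.5, 2.4, 2.1, 2, 1.9
The 2 values of 2.9 occupy positions 5–6 → each gets rank 5.
The 2 values of 2.5 occupy positions 7–8 → each gets rank 7.
Fay has value 4.2 → rank 3.

3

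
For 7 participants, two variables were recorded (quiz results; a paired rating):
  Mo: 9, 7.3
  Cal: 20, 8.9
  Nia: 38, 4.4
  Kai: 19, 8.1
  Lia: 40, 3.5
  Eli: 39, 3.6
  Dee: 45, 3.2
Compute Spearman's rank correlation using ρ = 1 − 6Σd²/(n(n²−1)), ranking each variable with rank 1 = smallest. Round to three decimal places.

Ranks of variable 1: 1, 3, 4, 2, 6, 5, 7
Ranks of variable 2: 5, 7, 4, 6, 2, 3, 1
d = r₁ − r₂: -4, -4, 0, -4, 4, 2, 6
d²: 16, 16, 0, 16, 16, 4, 36; Σd² = 104
ρ = 1 − 6·104/(7·48) = 1 − 624/336 = -0.857

-0.857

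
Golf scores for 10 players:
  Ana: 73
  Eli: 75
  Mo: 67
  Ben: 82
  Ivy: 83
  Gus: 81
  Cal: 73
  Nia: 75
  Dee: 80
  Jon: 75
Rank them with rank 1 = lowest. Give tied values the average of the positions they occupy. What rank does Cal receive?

Sorted (ascending): 67, 73, 73, 75, 75, 75, 80, 81, 82, 83
The 2 values of 73 occupy positions 2–3 → average rank (2+3)/2 = 2.5.
The 3 values of 75 occupy positions 4–6 → average rank 5.
Cal has value 73 → rank 2.5.

2.5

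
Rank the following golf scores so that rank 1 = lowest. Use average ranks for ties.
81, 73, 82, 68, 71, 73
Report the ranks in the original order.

5, 3.5, 6, 1, 2, 3.5

Sorted (ascending): 68, 71, 73, 73, 81, 82
The 2 values of 73 occupy positions 3–4 → average rank (3+4)/2 = 3.5.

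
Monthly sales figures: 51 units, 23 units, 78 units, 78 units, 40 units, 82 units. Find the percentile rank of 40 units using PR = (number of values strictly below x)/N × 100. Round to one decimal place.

N = 6.
Strictly below 40: 1. Equal to 40: 1.
PR = 1/6 × 100 = 16.7

16.7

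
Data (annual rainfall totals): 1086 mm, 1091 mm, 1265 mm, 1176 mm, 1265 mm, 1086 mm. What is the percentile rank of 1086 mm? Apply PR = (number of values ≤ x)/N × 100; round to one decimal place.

33.3

N = 6.
Strictly below 1086: 0. Equal to 1086: 2.
PR = 2/6 × 100 = 33.3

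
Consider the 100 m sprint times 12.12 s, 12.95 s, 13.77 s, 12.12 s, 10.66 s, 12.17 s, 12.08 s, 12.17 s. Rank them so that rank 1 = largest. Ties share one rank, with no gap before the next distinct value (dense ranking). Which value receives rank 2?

Sorted (descending): 13.77, 12.95, 12.17, 12.17, 12.12, 12.12, 12.08, 10.66
The 2 values of 12.17 share dense rank 3.
The 2 values of 12.12 share dense rank 4.
Remaining distinct values take the next consecutive integers.
Rank 2 → value 12.95.

12.95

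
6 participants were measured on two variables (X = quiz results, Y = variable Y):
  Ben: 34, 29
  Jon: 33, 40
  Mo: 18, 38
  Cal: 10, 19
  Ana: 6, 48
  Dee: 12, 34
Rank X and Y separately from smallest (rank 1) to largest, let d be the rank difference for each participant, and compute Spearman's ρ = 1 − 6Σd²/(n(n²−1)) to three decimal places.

-0.200

Ranks of variable 1: 6, 5, 4, 2, 1, 3
Ranks of variable 2: 2, 5, 4, 1, 6, 3
d = r₁ − r₂: 4, 0, 0, 1, -5, 0
d²: 16, 0, 0, 1, 25, 0; Σd² = 42
ρ = 1 − 6·42/(6·35) = 1 − 252/210 = -0.200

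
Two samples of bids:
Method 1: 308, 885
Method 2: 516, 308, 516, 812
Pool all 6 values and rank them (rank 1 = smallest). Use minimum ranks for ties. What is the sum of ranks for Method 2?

12

Sorted (ascending): 308, 308, 516, 516, 812, 885
The 2 values of 308 occupy positions 1–2 → each gets rank 1.
The 2 values of 516 occupy positions 3–4 → each gets rank 3.
Method 2 values → pooled ranks: 516→3, 308→1, 516→3, 812→5
Rank sum = 3 + 1 + 3 + 5 = 12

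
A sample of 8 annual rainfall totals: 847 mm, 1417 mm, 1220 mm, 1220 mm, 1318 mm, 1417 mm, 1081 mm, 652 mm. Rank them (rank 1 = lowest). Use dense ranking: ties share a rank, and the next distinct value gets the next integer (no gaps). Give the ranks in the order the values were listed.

Sorted (ascending): 652, 847, 1081, 1220, 1220, 1318, 1417, 1417
The 2 values of 1220 share dense rank 4.
The 2 values of 1417 share dense rank 6.
Remaining distinct values take the next consecutive integers.

2, 6, 4, 4, 5, 6, 3, 1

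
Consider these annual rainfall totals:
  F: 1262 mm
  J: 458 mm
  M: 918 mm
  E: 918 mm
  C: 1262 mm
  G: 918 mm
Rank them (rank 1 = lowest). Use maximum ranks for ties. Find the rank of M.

Sorted (ascending): 458, 918, 918, 918, 1262, 1262
The 3 values of 918 occupy positions 2–4 → each gets rank 4.
The 2 values of 1262 occupy positions 5–6 → each gets rank 6.
M has value 918 mm → rank 4.

4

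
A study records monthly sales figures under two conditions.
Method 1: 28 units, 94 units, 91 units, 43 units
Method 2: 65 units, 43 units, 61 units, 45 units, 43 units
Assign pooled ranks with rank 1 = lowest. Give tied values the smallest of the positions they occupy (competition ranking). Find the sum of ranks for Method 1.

20

Sorted (ascending): 28, 43, 43, 43, 45, 61, 65, 91, 94
The 3 values of 43 occupy positions 2–4 → each gets rank 2.
Method 1 values → pooled ranks: 28→1, 94→9, 91→8, 43→2
Rank sum = 1 + 9 + 8 + 2 = 20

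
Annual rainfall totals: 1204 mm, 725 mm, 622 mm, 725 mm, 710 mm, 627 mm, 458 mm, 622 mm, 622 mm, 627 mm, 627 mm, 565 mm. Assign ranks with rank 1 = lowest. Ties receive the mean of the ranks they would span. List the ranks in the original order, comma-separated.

12, 10.5, 4, 10.5, 9, 7, 1, 4, 4, 7, 7, 2

Sorted (ascending): 458, 565, 622, 622, 622, 627, 627, 627, 710, 725, 725, 1204
The 3 values of 622 occupy positions 3–5 → average rank 4.
The 3 values of 627 occupy positions 6–8 → average rank 7.
The 2 values of 725 occupy positions 10–11 → average rank (10+11)/2 = 10.5.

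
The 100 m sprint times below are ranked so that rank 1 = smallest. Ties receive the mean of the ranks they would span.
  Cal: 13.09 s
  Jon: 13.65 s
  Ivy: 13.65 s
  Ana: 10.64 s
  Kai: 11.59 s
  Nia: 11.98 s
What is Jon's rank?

Sorted (ascending): 10.64, 11.59, 11.98, 13.09, 13.65, 13.65
The 2 values of 13.65 occupy positions 5–6 → average rank (5+6)/2 = 5.5.
Jon has value 13.65 s → rank 5.5.

5.5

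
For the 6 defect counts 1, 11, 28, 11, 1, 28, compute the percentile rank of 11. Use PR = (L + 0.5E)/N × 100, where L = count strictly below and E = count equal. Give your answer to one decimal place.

50.0

N = 6.
Strictly below 11: 2. Equal to 11: 2.
PR = (2 + 0.5·2)/6 × 100 = 50.0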